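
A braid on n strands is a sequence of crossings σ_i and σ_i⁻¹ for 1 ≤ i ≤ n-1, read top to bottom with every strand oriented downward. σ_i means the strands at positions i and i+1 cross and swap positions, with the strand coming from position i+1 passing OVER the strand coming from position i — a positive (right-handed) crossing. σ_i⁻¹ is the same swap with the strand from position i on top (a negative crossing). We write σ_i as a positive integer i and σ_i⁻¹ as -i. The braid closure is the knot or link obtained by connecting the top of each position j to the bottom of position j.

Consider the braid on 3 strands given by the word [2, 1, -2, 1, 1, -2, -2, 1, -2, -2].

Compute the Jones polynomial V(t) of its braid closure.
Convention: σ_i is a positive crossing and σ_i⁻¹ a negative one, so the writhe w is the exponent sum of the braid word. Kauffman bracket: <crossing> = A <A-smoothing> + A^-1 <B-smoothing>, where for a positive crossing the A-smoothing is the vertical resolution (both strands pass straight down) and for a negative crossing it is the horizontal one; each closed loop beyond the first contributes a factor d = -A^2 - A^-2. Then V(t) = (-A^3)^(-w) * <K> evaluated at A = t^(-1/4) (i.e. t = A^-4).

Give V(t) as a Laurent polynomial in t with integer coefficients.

t^4 - 3*t^3 + 5*t^2 - 6*t + 7 - 6*t^-1 + 5*t^-2 - 3*t^-3 + t^-4

Derivation:
The presented braid s2 s1 s2^-1 s1 s1 s2^-1 s2^-1 s1 s2^-1 s2^-1 on 3 strands reduces by inverse Markov moves (closure unchanged at each step):
  Deconjugate: the word is γ·β·γ⁻¹ with γ = s2 (prefix) and γ⁻¹ = s2^-1 (suffix); strip both.
Reduced to β = s1 s2^-1 s1 s1 s2^-1 s2^-1 s1 s2^-1 on 3 strands, 8 crossings.
Compute on β:
Braid: s1 s2^-1 s1 s1 s2^-1 s2^-1 s1 s2^-1 on 3 strands, 8 crossings.
Writhe w = (#positive) - (#negative) = 4 - 4 = 0.
State-sum expansion of <K>. There are 2^8 = 256 states.
Smooth each crossing (0=||, 1=⌣⌢); contribution A^(Σ sign_k(1-2s_k)) * d^(L-1).
Tabulate the states by total A-exponent and number of loops L (A-exp: L × count):
  A^8: L=5 ×1
  A^6: L=4 ×8
  A^4: L=3 ×27, L=5 ×1
  A^2: L=2 ×47, L=4 ×9
  A^0: L=1 ×37, L=3 ×32, L=5 ×1
  A^-2: L=2 ×47, L=4 ×9
  A^-4: L=3 ×27, L=5 ×1
  A^-6: L=4 ×8
  A^-8: L=5 ×1
Each group contributes A^e * Σ count * d^(L-1):
Powers of d = -A^2 - A^-2: d^2 = A^4 + 2 + A^-4; d^3 = -A^6 - 3*A^2 - 3*A^-2 - A^-6; d^4 = A^8 + 4*A^4 + 6 + 4*A^-4 + A^-8.
  A^8 * (d^4) = A^16 + 4*A^12 + 6*A^8 + 4*A^4 + 1
  A^6 * (8*d^3) = -8*A^12 - 24*A^8 - 24*A^4 - 8
  A^4 * (27*d^2 + d^4) = A^12 + 31*A^8 + 60*A^4 + 31 + A^-4
  A^2 * (47*d + 9*d^3) = -9*A^8 - 74*A^4 - 74 - 9*A^-4
  A^0 * (37 + 32*d^2 + d^4) = A^8 + 36*A^4 + 107 + 36*A^-4 + A^-8
  A^-2 * (47*d + 9*d^3) = -9*A^4 - 74 - 74*A^-4 - 9*A^-8
  A^-4 * (27*d^2 + d^4) = A^4 + 31 + 60*A^-4 + 31*A^-8 + A^-12
  A^-6 * (8*d^3) = -8 - 24*A^-4 - 24*A^-8 - 8*A^-12
  A^-8 * (d^4) = 1 + 4*A^-4 + 6*A^-8 + 4*A^-12 + A^-16
Summing the groups: <K> = A^16 - 3*A^12 + 5*A^8 - 6*A^4 + 7 - 6*A^-4 + 5*A^-8 - 3*A^-12 + A^-16
Normalise by the writhe: (-A^3)^(-w) = (-A^3)^(0) = 1, so f(A) = 1 * <K> = A^16 - 3*A^12 + 5*A^8 - 6*A^4 + 7 - 6*A^-4 + 5*A^-8 - 3*A^-12 + A^-16.
Substitute A = t^(-1/4), i.e. A^e → t^(-e/4): V(t) = t^4 - 3*t^3 + 5*t^2 - 6*t + 7 - 6*t^-1 + 5*t^-2 - 3*t^-3 + t^-4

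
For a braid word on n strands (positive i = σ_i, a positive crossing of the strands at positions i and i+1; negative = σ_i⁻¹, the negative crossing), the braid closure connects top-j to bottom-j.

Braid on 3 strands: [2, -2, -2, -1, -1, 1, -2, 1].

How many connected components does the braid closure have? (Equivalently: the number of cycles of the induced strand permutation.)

1

Derivation:
Track the strand permutation on 3 strands, starting from identity.
  step 1: s2 swaps positions 2,3 -> [1 3 2]
  step 2: s2^-1 swaps positions 2,3 -> [1 2 3]
  step 3: s2^-1 swaps positions 2,3 -> [1 3 2]
  step 4: s1^-1 swaps positions 1,2 -> [3 1 2]
  step 5: s1^-1 swaps positions 1,2 -> [1 3 2]
  step 6: s1 swaps positions 1,2 -> [3 1 2]
  step 7: s2^-1 swaps positions 2,3 -> [3 2 1]
  step 8: s1 swaps positions 1,2 -> [2 3 1]
Final permutation (position -> original strand): [2 3 1]
Closure components = cycle count of this permutation = 1.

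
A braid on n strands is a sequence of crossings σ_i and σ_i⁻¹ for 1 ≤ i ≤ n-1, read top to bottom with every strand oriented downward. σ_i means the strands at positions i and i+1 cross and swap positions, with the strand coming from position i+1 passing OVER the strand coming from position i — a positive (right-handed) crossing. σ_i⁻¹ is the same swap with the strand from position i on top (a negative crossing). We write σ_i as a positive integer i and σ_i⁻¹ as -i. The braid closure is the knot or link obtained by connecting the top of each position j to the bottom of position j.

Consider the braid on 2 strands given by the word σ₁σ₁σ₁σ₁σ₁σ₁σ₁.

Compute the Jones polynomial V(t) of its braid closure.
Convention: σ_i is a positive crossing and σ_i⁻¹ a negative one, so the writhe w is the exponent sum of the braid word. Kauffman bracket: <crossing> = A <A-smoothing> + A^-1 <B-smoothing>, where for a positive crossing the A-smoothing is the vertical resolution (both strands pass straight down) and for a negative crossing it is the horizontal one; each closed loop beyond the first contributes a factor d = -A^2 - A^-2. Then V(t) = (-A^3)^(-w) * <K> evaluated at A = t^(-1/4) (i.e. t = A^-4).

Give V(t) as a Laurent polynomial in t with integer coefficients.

Braid: s1 s1 s1 s1 s1 s1 s1 on 2 strands, 7 crossings.
Writhe w = (#positive) - (#negative) = 7 - 0 = 7.
Enumerate smoothing states for the bracket polynomial. There are 2^7 = 128 states.
Each crossing splits two ways (0=vertical, 1=horizontal). The state's weight is A^(#A-smoothings - #B-smoothings) * d^(loops - 1).
Tabulate the states by total A-exponent and number of loops L (A-exp: L × count):
  A^7: L=2 ×1
  A^5: L=1 ×7
  A^3: L=2 ×21
  A^1: L=3 ×35
  A^-1: L=4 ×35
  A^-3: L=5 ×21
  A^-5: L=6 ×7
  A^-7: L=7 ×1
Each group contributes A^e * Σ count * d^(L-1):
Powers of d = -A^2 - A^-2: d^2 = A^4 + 2 + A^-4; d^3 = -A^6 - 3*A^2 - 3*A^-2 - A^-6; d^4 = A^8 + 4*A^4 + 6 + 4*A^-4 + A^-8; d^5 = -A^10 - 5*A^6 - 10*A^2 - 10*A^-2 - 5*A^-6 - A^-10; d^6 = A^12 + 6*A^8 + 15*A^4 + 20 + 15*A^-4 + 6*A^-8 + A^-12.
  A^7 * (d) = -A^9 - A^5
  A^5 * (7) = 7*A^5
  A^3 * (21*d) = -21*A^5 - 21*A
  A^1 * (35*d^2) = 35*A^5 + 70*A + 35*A^-3
  A^-1 * (35*d^3) = -35*A^5 - 105*A - 105*A^-3 - 35*A^-7
  A^-3 * (21*d^4) = 21*A^5 + 84*A + 126*A^-3 + 84*A^-7 + 21*A^-11
  A^-5 * (7*d^5) = -7*A^5 - 35*A - 70*A^-3 - 70*A^-7 - 35*A^-11 - 7*A^-15
  A^-7 * (d^6) = A^5 + 6*A + 15*A^-3 + 20*A^-7 + 15*A^-11 + 6*A^-15 + A^-19
Summing the groups: <K> = -A^9 - A + A^-3 - A^-7 + A^-11 - A^-15 + A^-19
Normalise by the writhe: (-A^3)^(-w) = (-A^3)^(-7) = -A^-21, so f(A) = -A^-21 * <K> = A^-12 + A^-20 - A^-24 + A^-28 - A^-32 + A^-36 - A^-40.
Substitute A = t^(-1/4), i.e. A^e → t^(-e/4): V(t) = -t^10 + t^9 - t^8 + t^7 - t^6 + t^5 + t^3

Answer: -t^10 + t^9 - t^8 + t^7 - t^6 + t^5 + t^3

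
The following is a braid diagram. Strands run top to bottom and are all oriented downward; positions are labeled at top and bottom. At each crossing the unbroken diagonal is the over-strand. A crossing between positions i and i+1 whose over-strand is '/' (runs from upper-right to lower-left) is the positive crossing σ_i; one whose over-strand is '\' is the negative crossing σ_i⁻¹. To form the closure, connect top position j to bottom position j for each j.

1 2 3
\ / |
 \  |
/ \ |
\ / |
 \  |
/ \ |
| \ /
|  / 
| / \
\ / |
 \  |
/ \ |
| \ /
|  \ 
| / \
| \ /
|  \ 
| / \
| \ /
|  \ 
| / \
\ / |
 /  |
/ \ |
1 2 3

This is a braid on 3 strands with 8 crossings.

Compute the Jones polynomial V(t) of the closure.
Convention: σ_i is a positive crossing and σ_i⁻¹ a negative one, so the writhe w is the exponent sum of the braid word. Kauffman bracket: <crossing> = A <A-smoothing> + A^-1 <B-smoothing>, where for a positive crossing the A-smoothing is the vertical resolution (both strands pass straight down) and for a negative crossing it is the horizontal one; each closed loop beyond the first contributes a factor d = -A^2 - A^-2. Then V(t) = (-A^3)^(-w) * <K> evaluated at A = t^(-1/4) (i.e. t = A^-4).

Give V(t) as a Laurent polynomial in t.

t^-1 - t^-2 + 2*t^-3 - t^-4 + t^-5 - t^-6

Derivation:
Reading the diagram top to bottom ('/'-over between positions i,i+1 = s_i, '\'-over = s_i^-1): braid word = s1^-1 s1^-1 s2 s1^-1 s2^-1 s2^-1 s2^-1 s1.
The presented braid s1^-1 s1^-1 s2 s1^-1 s2^-1 s2^-1 s2^-1 s1 on 3 strands reduces by inverse Markov moves (closure unchanged at each step):
  Deconjugate: the word is γ·β·γ⁻¹ with γ = s1^-1 (prefix) and γ⁻¹ = s1 (suffix); strip both.
Reduced to β = s1^-1 s2 s1^-1 s2^-1 s2^-1 s2^-1 on 3 strands, 6 crossings.
Compute on β:
Braid: s1^-1 s2 s1^-1 s2^-1 s2^-1 s2^-1 on 3 strands, 6 crossings.
Writhe w = (#positive) - (#negative) = 1 - 5 = -4.
State-sum expansion of <K>. There are 2^6 = 64 states.
For each crossing: s=0 is the vertical smoothing, s=1 horizontal. Crossing k contributes A^(sign_k * (1 - 2*s_k)); loop factor d = -A^2 - A^-2.
Tabulate the states by total A-exponent and number of loops L (A-exp: L × count):
  A^6: L=4 ×1
  A^4: L=3 ×6
  A^2: L=2 ×12, L=4 ×3
  A^0: L=1 ×9, L=3 ×10, L=5 ×1
  A^-2: L=2 ×12, L=4 ×3
  A^-4: L=1 ×2, L=3 ×4
  A^-6: L=2 ×1
Each group contributes A^e * Σ count * d^(L-1):
Powers of d = -A^2 - A^-2: d^2 = A^4 + 2 + A^-4; d^3 = -A^6 - 3*A^2 - 3*A^-2 - A^-6; d^4 = A^8 + 4*A^4 + 6 + 4*A^-4 + A^-8.
  A^6 * (d^3) = -A^12 - 3*A^8 - 3*A^4 - 1
  A^4 * (6*d^2) = 6*A^8 + 12*A^4 + 6
  A^2 * (12*d + 3*d^3) = -3*A^8 - 21*A^4 - 21 - 3*A^-4
  A^0 * (9 + 10*d^2 + d^4) = A^8 + 14*A^4 + 35 + 14*A^-4 + A^-8
  A^-2 * (12*d + 3*d^3) = -3*A^4 - 21 - 21*A^-4 - 3*A^-8
  A^-4 * (2 + 4*d^2) = 4 + 10*A^-4 + 4*A^-8
  A^-6 * (d) = -A^-4 - A^-8
Summing the groups: <K> = -A^12 + A^8 - A^4 + 2 - A^-4 + A^-8
Normalise by the writhe: (-A^3)^(-w) = (-A^3)^(4) = A^12, so f(A) = A^12 * <K> = -A^24 + A^20 - A^16 + 2*A^12 - A^8 + A^4.
Substitute A = t^(-1/4), i.e. A^e → t^(-e/4): V(t) = t^-1 - t^-2 + 2*t^-3 - t^-4 + t^-5 - t^-6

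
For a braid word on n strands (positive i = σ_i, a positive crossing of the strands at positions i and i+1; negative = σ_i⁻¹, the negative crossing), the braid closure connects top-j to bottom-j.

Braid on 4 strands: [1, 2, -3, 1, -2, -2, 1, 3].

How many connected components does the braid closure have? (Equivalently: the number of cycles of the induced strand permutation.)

2

Derivation:
Track the strand permutation on 4 strands, starting from identity.
  step 1: s1 swaps positions 1,2 -> [2 1 3 4]
  step 2: s2 swaps positions 2,3 -> [2 3 1 4]
  step 3: s3^-1 swaps positions 3,4 -> [2 3 4 1]
  step 4: s1 swaps positions 1,2 -> [3 2 4 1]
  step 5: s2^-1 swaps positions 2,3 -> [3 4 2 1]
  step 6: s2^-1 swaps positions 2,3 -> [3 2 4 1]
  step 7: s1 swaps positions 1,2 -> [2 3 4 1]
  step 8: s3 swaps positions 3,4 -> [2 3 1 4]
Final permutation (position -> original strand): [2 3 1 4]
Closure components = cycle count of this permutation = 2.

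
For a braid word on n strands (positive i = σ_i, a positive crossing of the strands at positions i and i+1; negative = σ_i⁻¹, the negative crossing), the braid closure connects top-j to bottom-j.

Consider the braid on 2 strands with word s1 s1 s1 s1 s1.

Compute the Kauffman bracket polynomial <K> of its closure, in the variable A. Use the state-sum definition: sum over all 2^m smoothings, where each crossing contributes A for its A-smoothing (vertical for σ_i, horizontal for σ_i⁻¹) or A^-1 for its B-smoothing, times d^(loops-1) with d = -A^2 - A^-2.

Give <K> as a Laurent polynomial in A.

Braid: s1 s1 s1 s1 s1 on 2 strands, 5 crossings.
Writhe w = (#positive) - (#negative) = 5 - 0 = 5.
State-sum expansion of <K>. There are 2^5 = 32 states.
Each crossing splits two ways (0=vertical, 1=horizontal). The state's weight is A^(#A-smoothings - #B-smoothings) * d^(loops - 1).
  state 00000: A-exp=+5, loops=2, term = A^5 * d^1
  state 00001: A-exp=+3, loops=1, term = A^3 * d^0
  state 00010: A-exp=+3, loops=1, term = A^3 * d^0
  state 00011: A-exp=+1, loops=2, term = A^1 * d^1
  state 00100: A-exp=+3, loops=1, term = A^3 * d^0
  state 00101: A-exp=+1, loops=2, term = A^1 * d^1
  state 00110: A-exp=+1, loops=2, term = A^1 * d^1
  state 00111: A-exp=-1, loops=3, term = A^-1 * d^2
  state 01000: A-exp=+3, loops=1, term = A^3 * d^0
  state 01001: A-exp=+1, loops=2, term = A^1 * d^1
  state 01010: A-exp=+1, loops=2, term = A^1 * d^1
  state 01011: A-exp=-1, loops=3, term = A^-1 * d^2
  state 01100: A-exp=+1, loops=2, term = A^1 * d^1
  state 01101: A-exp=-1, loops=3, term = A^-1 * d^2
  state 01110: A-exp=-1, loops=3, term = A^-1 * d^2
  state 01111: A-exp=-3, loops=4, term = A^-3 * d^3
  state 10000: A-exp=+3, loops=1, term = A^3 * d^0
  state 10001: A-exp=+1, loops=2, term = A^1 * d^1
  state 10010: A-exp=+1, loops=2, term = A^1 * d^1
  state 10011: A-exp=-1, loops=3, term = A^-1 * d^2
  state 10100: A-exp=+1, loops=2, term = A^1 * d^1
  state 10101: A-exp=-1, loops=3, term = A^-1 * d^2
  state 10110: A-exp=-1, loops=3, term = A^-1 * d^2
  state 10111: A-exp=-3, loops=4, term = A^-3 * d^3
  state 11000: A-exp=+1, loops=2, term = A^1 * d^1
  state 11001: A-exp=-1, loops=3, term = A^-1 * d^2
  state 11010: A-exp=-1, loops=3, term = A^-1 * d^2
  state 11011: A-exp=-3, loops=4, term = A^-3 * d^3
  state 11100: A-exp=-1, loops=3, term = A^-1 * d^2
  state 11101: A-exp=-3, loops=4, term = A^-3 * d^3
  state 11110: A-exp=-3, loops=4, term = A^-3 * d^3
  state 11111: A-exp=-5, loops=5, term = A^-5 * d^4
Collect the terms by A-exponent (count of states per loop number):
Powers of d = -A^2 - A^-2: d^2 = A^4 + 2 + A^-4; d^3 = -A^6 - 3*A^2 - 3*A^-2 - A^-6; d^4 = A^8 + 4*A^4 + 6 + 4*A^-4 + A^-8.
  A^5 * (d) = -A^7 - A^3
  A^3 * (5) = 5*A^3
  A^1 * (10*d) = -10*A^3 - 10*A^-1
  A^-1 * (10*d^2) = 10*A^3 + 20*A^-1 + 10*A^-5
  A^-3 * (5*d^3) = -5*A^3 - 15*A^-1 - 15*A^-5 - 5*A^-9
  A^-5 * (d^4) = A^3 + 4*A^-1 + 6*A^-5 + 4*A^-9 + A^-13
Summing the groups: <K> = -A^7 - A^-1 + A^-5 - A^-9 + A^-13

Answer: -A^7 - A^-1 + A^-5 - A^-9 + A^-13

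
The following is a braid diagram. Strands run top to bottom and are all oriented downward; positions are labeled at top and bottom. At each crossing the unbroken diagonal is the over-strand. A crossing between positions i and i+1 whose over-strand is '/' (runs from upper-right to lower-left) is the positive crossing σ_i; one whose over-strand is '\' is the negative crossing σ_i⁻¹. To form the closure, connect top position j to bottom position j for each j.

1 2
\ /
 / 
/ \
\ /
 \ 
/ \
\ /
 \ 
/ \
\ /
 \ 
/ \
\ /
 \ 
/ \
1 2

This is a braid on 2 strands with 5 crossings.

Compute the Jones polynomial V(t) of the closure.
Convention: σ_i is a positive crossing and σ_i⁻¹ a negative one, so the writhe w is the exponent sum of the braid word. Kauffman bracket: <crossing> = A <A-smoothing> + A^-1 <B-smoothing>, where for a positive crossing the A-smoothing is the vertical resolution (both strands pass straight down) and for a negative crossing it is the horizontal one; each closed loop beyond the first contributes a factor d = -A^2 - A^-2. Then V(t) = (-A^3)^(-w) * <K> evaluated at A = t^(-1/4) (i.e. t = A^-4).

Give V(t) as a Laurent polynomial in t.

Reading the diagram top to bottom ('/'-over between positions i,i+1 = s_i, '\'-over = s_i^-1): braid word = s1 s1^-1 s1^-1 s1^-1 s1^-1.
The presented braid s1 s1^-1 s1^-1 s1^-1 s1^-1 on 2 strands reduces by inverse Markov moves (closure unchanged at each step):
  Deconjugate: the word is γ·β·γ⁻¹ with γ = s1 (prefix) and γ⁻¹ = s1^-1 (suffix); strip both.
Reduced to β = s1^-1 s1^-1 s1^-1 on 2 strands, 3 crossings.
Compute on β:
Braid: s1^-1 s1^-1 s1^-1 on 2 strands, 3 crossings.
Writhe w = (#positive) - (#negative) = 0 - 3 = -3.
State-sum expansion of <K>. There are 2^3 = 8 states.
For each crossing: s=0 is the vertical smoothing, s=1 horizontal. Crossing k contributes A^(sign_k * (1 - 2*s_k)); loop factor d = -A^2 - A^-2.
  state 000: A-exp=-3, loops=2, term = A^-3 * d^1
  state 001: A-exp=-1, loops=1, term = A^-1 * d^0
  state 010: A-exp=-1, loops=1, term = A^-1 * d^0
  state 011: A-exp=+1, loops=2, term = A^1 * d^1
  state 100: A-exp=-1, loops=1, term = A^-1 * d^0
  state 101: A-exp=+1, loops=2, term = A^1 * d^1
  state 110: A-exp=+1, loops=2, term = A^1 * d^1
  state 111: A-exp=+3, loops=3, term = A^3 * d^2
Collect the terms by A-exponent (count of states per loop number):
Powers of d = -A^2 - A^-2: d^2 = A^4 + 2 + A^-4.
  A^3 * (d^2) = A^7 + 2*A^3 + A^-1
  A^1 * (3*d) = -3*A^3 - 3*A^-1
  A^-1 * (3) = 3*A^-1
  A^-3 * (d) = -A^-1 - A^-5
Summing the groups: <K> = A^7 - A^3 - A^-5
Normalise by the writhe: (-A^3)^(-w) = (-A^3)^(3) = -A^9, so f(A) = -A^9 * <K> = -A^16 + A^12 + A^4.
Substitute A = t^(-1/4), i.e. A^e → t^(-e/4): V(t) = t^-1 + t^-3 - t^-4

Answer: t^-1 + t^-3 - t^-4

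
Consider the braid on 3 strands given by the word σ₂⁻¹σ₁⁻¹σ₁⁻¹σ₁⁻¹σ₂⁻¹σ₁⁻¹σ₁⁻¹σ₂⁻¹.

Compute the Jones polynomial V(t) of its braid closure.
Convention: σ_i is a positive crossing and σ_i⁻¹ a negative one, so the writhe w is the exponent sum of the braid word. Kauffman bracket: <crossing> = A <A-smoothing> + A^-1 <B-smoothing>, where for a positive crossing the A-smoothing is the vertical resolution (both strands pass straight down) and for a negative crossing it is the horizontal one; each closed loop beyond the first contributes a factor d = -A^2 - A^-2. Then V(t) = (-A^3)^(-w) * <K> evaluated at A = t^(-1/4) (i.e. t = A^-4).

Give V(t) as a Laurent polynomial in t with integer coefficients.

Braid: s2^-1 s1^-1 s1^-1 s1^-1 s2^-1 s1^-1 s1^-1 s2^-1 on 3 strands, 8 crossings.
Writhe w = (#positive) - (#negative) = 0 - 8 = -8.
Computing the Kauffman bracket via state sum. There are 2^8 = 256 states.
For each crossing: s=0 is the vertical smoothing, s=1 horizontal. Crossing k contributes A^(sign_k * (1 - 2*s_k)); loop factor d = -A^2 - A^-2.
Tabulate the states by total A-exponent and number of loops L (A-exp: L × count):
  A^8: L=5 ×1
  A^6: L=4 ×7, L=6 ×1
  A^4: L=3 ×19, L=5 ×9
  A^2: L=2 ×24, L=4 ×31, L=6 ×1
  A^0: L=1 ×12, L=3 ×53, L=5 ×5
  A^-2: L=2 ×45, L=4 ×11
  A^-4: L=1 ×15, L=3 ×13
  A^-6: L=2 ×8
  A^-8: L=3 ×1
Each group contributes A^e * Σ count * d^(L-1):
Powers of d = -A^2 - A^-2: d^2 = A^4 + 2 + A^-4; d^3 = -A^6 - 3*A^2 - 3*A^-2 - A^-6; d^4 = A^8 + 4*A^4 + 6 + 4*A^-4 + A^-8; d^5 = -A^10 - 5*A^6 - 10*A^2 - 10*A^-2 - 5*A^-6 - A^-10.
  A^8 * (d^4) = A^16 + 4*A^12 + 6*A^8 + 4*A^4 + 1
  A^6 * (7*d^3 + d^5) = -A^16 - 12*A^12 - 31*A^8 - 31*A^4 - 12 - A^-4
  A^4 * (19*d^2 + 9*d^4) = 9*A^12 + 55*A^8 + 92*A^4 + 55 + 9*A^-4
  A^2 * (24*d + 31*d^3 + d^5) = -A^12 - 36*A^8 - 127*A^4 - 127 - 36*A^-4 - A^-8
  A^0 * (12 + 53*d^2 + 5*d^4) = 5*A^8 + 73*A^4 + 148 + 73*A^-4 + 5*A^-8
  A^-2 * (45*d + 11*d^3) = -11*A^4 - 78 - 78*A^-4 - 11*A^-8
  A^-4 * (15 + 13*d^2) = 13 + 41*A^-4 + 13*A^-8
  A^-6 * (8*d) = -8*A^-4 - 8*A^-8
  A^-8 * (d^2) = A^-4 + 2*A^-8 + A^-12
Summing the groups: <K> = -A^8 + A^-4 + A^-12
Normalise by the writhe: (-A^3)^(-w) = (-A^3)^(8) = A^24, so f(A) = A^24 * <K> = -A^32 + A^20 + A^12.
Substitute A = t^(-1/4), i.e. A^e → t^(-e/4): V(t) = t^-3 + t^-5 - t^-8

Answer: t^-3 + t^-5 - t^-8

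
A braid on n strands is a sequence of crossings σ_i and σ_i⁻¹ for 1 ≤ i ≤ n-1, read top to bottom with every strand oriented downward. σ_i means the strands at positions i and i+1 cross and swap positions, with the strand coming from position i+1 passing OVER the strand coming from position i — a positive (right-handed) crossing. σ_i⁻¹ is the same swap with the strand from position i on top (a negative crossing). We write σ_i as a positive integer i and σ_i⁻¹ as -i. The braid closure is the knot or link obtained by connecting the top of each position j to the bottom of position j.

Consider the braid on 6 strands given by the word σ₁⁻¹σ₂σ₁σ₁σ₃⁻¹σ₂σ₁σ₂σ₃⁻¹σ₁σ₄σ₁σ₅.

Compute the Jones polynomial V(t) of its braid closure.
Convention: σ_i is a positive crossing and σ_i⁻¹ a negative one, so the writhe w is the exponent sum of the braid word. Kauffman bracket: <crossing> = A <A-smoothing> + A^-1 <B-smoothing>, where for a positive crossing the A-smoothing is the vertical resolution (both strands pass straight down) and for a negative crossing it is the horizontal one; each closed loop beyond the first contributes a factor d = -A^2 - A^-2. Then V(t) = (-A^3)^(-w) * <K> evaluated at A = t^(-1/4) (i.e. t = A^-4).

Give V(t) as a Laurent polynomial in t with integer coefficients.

-t^7 + 2*t^6 - 2*t^5 + 2*t^4 - 2*t^3 + 2*t^2 - t + 1

Derivation:
The presented braid s1^-1 s2 s1 s1 s3^-1 s2 s1 s2 s3^-1 s1 s4 s1 s5 on 6 strands reduces by inverse Markov moves (closure unchanged at each step):
  Destabilize: the word has the form β·s5 where s5 occurs only as the final letter (β ∈ B_5); drop it and the last strand → 5 strands.
  Deconjugate: the word is γ·β·γ⁻¹ with γ = s1^-1 (prefix) and γ⁻¹ = s1 (suffix); strip both.
  Destabilize: the word has the form β·s4 where s4 occurs only as the final letter (β ∈ B_4); drop it and the last strand → 4 strands.
Reduced to β = s2 s1 s1 s3^-1 s2 s1 s2 s3^-1 s1 on 4 strands, 9 crossings.
Compute on β:
Braid: s2 s1 s1 s3^-1 s2 s1 s2 s3^-1 s1 on 4 strands, 9 crossings.
Writhe w = (#positive) - (#negative) = 7 - 2 = 5.
State-sum expansion of <K>. There are 2^9 = 512 states.
For each crossing: s=0 is the vertical smoothing, s=1 horizontal. Crossing k contributes A^(sign_k * (1 - 2*s_k)); loop factor d = -A^2 - A^-2.
Tabulate the states by total A-exponent and number of loops L (A-exp: L × count):
  A^9: L=4 ×1
  A^7: L=3 ×9
  A^5: L=2 ×28, L=4 ×8
  A^3: L=1 ×32, L=3 ×48, L=5 ×4
  A^1: L=2 ×91, L=4 ×34, L=6 ×1
  A^-1: L=1 ×23, L=3 ×92, L=5 ×11
  A^-3: L=2 ×43, L=4 ×40, L=6 ×1
  A^-5: L=1 ×4, L=3 ×26, L=5 ×6
  A^-7: L=2 ×4, L=4 ×5
  A^-9: L=3 ×1
Each group contributes A^e * Σ count * d^(L-1):
Powers of d = -A^2 - A^-2: d^2 = A^4 + 2 + A^-4; d^3 = -A^6 - 3*A^2 - 3*A^-2 - A^-6; d^4 = A^8 + 4*A^4 + 6 + 4*A^-4 + A^-8; d^5 = -A^10 - 5*A^6 - 10*A^2 - 10*A^-2 - 5*A^-6 - A^-10.
  A^9 * (d^3) = -A^15 - 3*A^11 - 3*A^7 - A^3
  A^7 * (9*d^2) = 9*A^11 + 18*A^7 + 9*A^3
  A^5 * (28*d + 8*d^3) = -8*A^11 - 52*A^7 - 52*A^3 - 8*A^-1
  A^3 * (32 + 48*d^2 + 4*d^4) = 4*A^11 + 64*A^7 + 152*A^3 + 64*A^-1 + 4*A^-5
  A^1 * (91*d + 34*d^3 + d^5) = -A^11 - 39*A^7 - 203*A^3 - 203*A^-1 - 39*A^-5 - A^-9
  A^-1 * (23 + 92*d^2 + 11*d^4) = 11*A^7 + 136*A^3 + 273*A^-1 + 136*A^-5 + 11*A^-9
  A^-3 * (43*d + 40*d^3 + d^5) = -A^7 - 45*A^3 - 173*A^-1 - 173*A^-5 - 45*A^-9 - A^-13
  A^-5 * (4 + 26*d^2 + 6*d^4) = 6*A^3 + 50*A^-1 + 92*A^-5 + 50*A^-9 + 6*A^-13
  A^-7 * (4*d + 5*d^3) = -5*A^-1 - 19*A^-5 - 19*A^-9 - 5*A^-13
  A^-9 * (d^2) = A^-5 + 2*A^-9 + A^-13
Summing the groups: <K> = -A^15 + A^11 - 2*A^7 + 2*A^3 - 2*A^-1 + 2*A^-5 - 2*A^-9 + A^-13
Normalise by the writhe: (-A^3)^(-w) = (-A^3)^(-5) = -A^-15, so f(A) = -A^-15 * <K> = 1 - A^-4 + 2*A^-8 - 2*A^-12 + 2*A^-16 - 2*A^-20 + 2*A^-24 - A^-28.
Substitute A = t^(-1/4), i.e. A^e → t^(-e/4): V(t) = -t^7 + 2*t^6 - 2*t^5 + 2*t^4 - 2*t^3 + 2*t^2 - t + 1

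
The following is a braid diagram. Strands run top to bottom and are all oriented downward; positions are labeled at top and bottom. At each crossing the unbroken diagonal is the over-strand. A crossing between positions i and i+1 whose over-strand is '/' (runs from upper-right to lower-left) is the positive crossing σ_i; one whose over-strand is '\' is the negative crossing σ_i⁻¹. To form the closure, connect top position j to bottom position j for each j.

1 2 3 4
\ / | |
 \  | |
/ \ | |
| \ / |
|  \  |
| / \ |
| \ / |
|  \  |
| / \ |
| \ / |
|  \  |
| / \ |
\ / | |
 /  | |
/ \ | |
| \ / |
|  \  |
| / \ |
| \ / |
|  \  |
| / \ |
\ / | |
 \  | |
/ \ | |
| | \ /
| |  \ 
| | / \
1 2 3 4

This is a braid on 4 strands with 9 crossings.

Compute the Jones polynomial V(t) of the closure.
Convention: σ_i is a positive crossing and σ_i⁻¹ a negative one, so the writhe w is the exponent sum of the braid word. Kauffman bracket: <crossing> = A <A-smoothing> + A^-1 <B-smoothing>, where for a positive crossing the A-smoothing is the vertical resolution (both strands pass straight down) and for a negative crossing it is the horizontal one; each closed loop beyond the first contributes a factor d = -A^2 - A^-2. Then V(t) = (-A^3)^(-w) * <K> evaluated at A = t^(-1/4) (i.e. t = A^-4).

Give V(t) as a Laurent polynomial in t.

Reading the diagram top to bottom ('/'-over between positions i,i+1 = s_i, '\'-over = s_i^-1): braid word = s1^-1 s2^-1 s2^-1 s2^-1 s1 s2^-1 s2^-1 s1^-1 s3^-1.
The presented braid s1^-1 s2^-1 s2^-1 s2^-1 s1 s2^-1 s2^-1 s1^-1 s3^-1 on 4 strands reduces by inverse Markov moves (closure unchanged at each step):
  Destabilize: the word has the form β·s3^-1 where s3^-1 occurs only as the final letter (β ∈ B_3); drop it and the last strand → 3 strands.
Reduced to β = s1^-1 s2^-1 s2^-1 s2^-1 s1 s2^-1 s2^-1 s1^-1 on 3 strands, 8 crossings.
Compute on β:
Braid: s1^-1 s2^-1 s2^-1 s2^-1 s1 s2^-1 s2^-1 s1^-1 on 3 strands, 8 crossings.
Writhe w = (#positive) - (#negative) = 1 - 7 = -6.
State-sum expansion of <K>. There are 2^8 = 256 states.
Smooth each crossing (0=||, 1=⌣⌢); contribution A^(Σ sign_k(1-2s_k)) * d^(L-1).
Tabulate the states by total A-exponent and number of loops L (A-exp: L × count):
  A^8: L=6 ×1
  A^6: L=5 ×8
  A^4: L=4 ×27, L=6 ×1
  A^2: L=3 ×49, L=5 ×7
  A^0: L=2 ×49, L=4 ×21
  A^-2: L=1 ×22, L=3 ×34
  A^-4: L=2 ×27, L=4 ×1
  A^-6: L=1 ×5, L=3 ×3
  A^-8: L=2 ×1
Each group contributes A^e * Σ count * d^(L-1):
Powers of d = -A^2 - A^-2: d^2 = A^4 + 2 + A^-4; d^3 = -A^6 - 3*A^2 - 3*A^-2 - A^-6; d^4 = A^8 + 4*A^4 + 6 + 4*A^-4 + A^-8; d^5 = -A^10 - 5*A^6 - 10*A^2 - 10*A^-2 - 5*A^-6 - A^-10.
  A^8 * (d^5) = -A^18 - 5*A^14 - 10*A^10 - 10*A^6 - 5*A^2 - A^-2
  A^6 * (8*d^4) = 8*A^14 + 32*A^10 + 48*A^6 + 32*A^2 + 8*A^-2
  A^4 * (27*d^3 + d^5) = -A^14 - 32*A^10 - 91*A^6 - 91*A^2 - 32*A^-2 - A^-6
  A^2 * (49*d^2 + 7*d^4) = 7*A^10 + 77*A^6 + 140*A^2 + 77*A^-2 + 7*A^-6
  A^0 * (49*d + 21*d^3) = -21*A^6 - 112*A^2 - 112*A^-2 - 21*A^-6
  A^-2 * (22 + 34*d^2) = 34*A^2 + 90*A^-2 + 34*A^-6
  A^-4 * (27*d + d^3) = -A^2 - 30*A^-2 - 30*A^-6 - A^-10
  A^-6 * (5 + 3*d^2) = 3*A^-2 + 11*A^-6 + 3*A^-10
  A^-8 * (d) = -A^-6 - A^-10
Summing the groups: <K> = -A^18 + 2*A^14 - 3*A^10 + 3*A^6 - 3*A^2 + 3*A^-2 - A^-6 + A^-10
Normalise by the writhe: (-A^3)^(-w) = (-A^3)^(6) = A^18, so f(A) = A^18 * <K> = -A^36 + 2*A^32 - 3*A^28 + 3*A^24 - 3*A^20 + 3*A^16 - A^12 + A^8.
Substitute A = t^(-1/4), i.e. A^e → t^(-e/4): V(t) = t^-2 - t^-3 + 3*t^-4 - 3*t^-5 + 3*t^-6 - 3*t^-7 + 2*t^-8 - t^-9

Answer: t^-2 - t^-3 + 3*t^-4 - 3*t^-5 + 3*t^-6 - 3*t^-7 + 2*t^-8 - t^-9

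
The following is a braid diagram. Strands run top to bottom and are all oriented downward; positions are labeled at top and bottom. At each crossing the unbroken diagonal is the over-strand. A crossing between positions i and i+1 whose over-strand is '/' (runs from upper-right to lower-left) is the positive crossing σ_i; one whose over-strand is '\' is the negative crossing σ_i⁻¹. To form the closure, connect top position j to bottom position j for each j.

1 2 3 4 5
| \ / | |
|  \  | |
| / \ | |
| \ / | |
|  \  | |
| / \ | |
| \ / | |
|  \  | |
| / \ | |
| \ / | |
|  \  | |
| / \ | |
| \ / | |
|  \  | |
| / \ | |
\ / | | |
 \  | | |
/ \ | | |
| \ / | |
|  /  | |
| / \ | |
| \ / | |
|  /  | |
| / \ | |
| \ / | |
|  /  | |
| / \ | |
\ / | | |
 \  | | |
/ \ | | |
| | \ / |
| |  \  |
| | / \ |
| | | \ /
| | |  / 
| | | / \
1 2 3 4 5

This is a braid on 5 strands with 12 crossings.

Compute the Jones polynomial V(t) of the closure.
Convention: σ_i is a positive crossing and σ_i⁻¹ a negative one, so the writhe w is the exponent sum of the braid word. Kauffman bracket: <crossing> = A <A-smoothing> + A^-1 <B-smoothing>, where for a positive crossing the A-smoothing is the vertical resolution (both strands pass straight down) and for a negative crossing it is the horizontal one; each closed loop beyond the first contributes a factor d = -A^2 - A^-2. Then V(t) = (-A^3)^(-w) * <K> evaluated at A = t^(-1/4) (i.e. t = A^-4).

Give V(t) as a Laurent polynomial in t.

-1 + 2*t^-1 - 2*t^-2 + 4*t^-3 - 3*t^-4 + 3*t^-5 - 2*t^-6 + t^-7 - t^-8

Derivation:
Reading the diagram top to bottom ('/'-over between positions i,i+1 = s_i, '\'-over = s_i^-1): braid word = s2^-1 s2^-1 s2^-1 s2^-1 s2^-1 s1^-1 s2 s2 s2 s1^-1 s3^-1 s4.
The presented braid s2^-1 s2^-1 s2^-1 s2^-1 s2^-1 s1^-1 s2 s2 s2 s1^-1 s3^-1 s4 on 5 strands reduces by inverse Markov moves (closure unchanged at each step):
  Destabilize: the word has the form β·s4 where s4 occurs only as the final letter (β ∈ B_4); drop it and the last strand → 4 strands.
  Destabilize: the word has the form β·s3^-1 where s3^-1 occurs only as the final letter (β ∈ B_3); drop it and the last strand → 3 strands.
Reduced to β = s2^-1 s2^-1 s2^-1 s2^-1 s2^-1 s1^-1 s2 s2 s2 s1^-1 on 3 strands, 10 crossings.
Compute on β:
Braid: s2^-1 s2^-1 s2^-1 s2^-1 s2^-1 s1^-1 s2 s2 s2 s1^-1 on 3 strands, 10 crossings.
Writhe w = (#positive) - (#negative) = 3 - 7 = -4.
State-sum expansion of <K>. There are 2^10 = 1024 states.
Each crossing splits two ways (0=vertical, 1=horizontal). The state's weight is A^(#A-smoothings - #B-smoothings) * d^(loops - 1).
Tabulate the states by total A-exponent and number of loops L (A-exp: L × count):
  A^10: L=6 ×1
  A^8: L=5 ×10
  A^6: L=4 ×35, L=6 ×10
  A^4: L=3 ×60, L=5 ×50, L=7 ×10
  A^2: L=2 ×55, L=4 ×100, L=6 ×50, L=8 ×5
  A^0: L=1 ×25, L=3 ×101, L=5 ×100, L=7 ×25, L=9 ×1
  A^-2: L=2 ×55, L=4 ×100, L=6 ×50, L=8 ×5
  A^-4: L=1 ×6, L=3 ×54, L=5 ×50, L=7 ×10
  A^-6: L=2 ×9, L=4 ×26, L=6 ×10
  A^-8: L=3 ×5, L=5 ×5
  A^-10: L=4 ×1
Each group contributes A^e * Σ count * d^(L-1):
Powers of d = -A^2 - A^-2: d^2 = A^4 + 2 + A^-4; d^3 = -A^6 - 3*A^2 - 3*A^-2 - A^-6; d^4 = A^8 + 4*A^4 + 6 + 4*A^-4 + A^-8; d^5 = -A^10 - 5*A^6 - 10*A^2 - 10*A^-2 - 5*A^-6 - A^-10; d^6 = A^12 + 6*A^8 + 15*A^4 + 20 + 15*A^-4 + 6*A^-8 + A^-12; d^7 = -A^14 - 7*A^10 - 21*A^6 - 35*A^2 - 35*A^-2 - 21*A^-6 - 7*A^-10 - A^-14; d^8 = A^16 + 8*A^12 + 28*A^8 + 56*A^4 + 70 + 56*A^-4 + 28*A^-8 + 8*A^-12 + A^-16.
  A^10 * (d^5) = -A^20 - 5*A^16 - 10*A^12 - 10*A^8 - 5*A^4 - 1
  A^8 * (10*d^4) = 10*A^16 + 40*A^12 + 60*A^8 + 40*A^4 + 10
  A^6 * (35*d^3 + 10*d^5) = -10*A^16 - 85*A^12 - 205*A^8 - 205*A^4 - 85 - 10*A^-4
  A^4 * (60*d^2 + 50*d^4 + 10*d^6) = 10*A^16 + 110*A^12 + 410*A^8 + 620*A^4 + 410 + 110*A^-4 + 10*A^-8
  A^2 * (55*d + 100*d^3 + 50*d^5 + 5*d^7) = -5*A^16 - 85*A^12 - 455*A^8 - 1030*A^4 - 1030 - 455*A^-4 - 85*A^-8 - 5*A^-12
  A^0 * (25 + 101*d^2 + 100*d^4 + 25*d^6 + d^8) = A^16 + 33*A^12 + 278*A^8 + 932*A^4 + 1397 + 932*A^-4 + 278*A^-8 + 33*A^-12 + A^-16
  A^-2 * (55*d + 100*d^3 + 50*d^5 + 5*d^7) = -5*A^12 - 85*A^8 - 455*A^4 - 1030 - 1030*A^-4 - 455*A^-8 - 85*A^-12 - 5*A^-16
  A^-4 * (6 + 54*d^2 + 50*d^4 + 10*d^6) = 10*A^8 + 110*A^4 + 404 + 614*A^-4 + 404*A^-8 + 110*A^-12 + 10*A^-16
  A^-6 * (9*d + 26*d^3 + 10*d^5) = -10*A^4 - 76 - 187*A^-4 - 187*A^-8 - 76*A^-12 - 10*A^-16
  A^-8 * (5*d^2 + 5*d^4) = 5 + 25*A^-4 + 40*A^-8 + 25*A^-12 + 5*A^-16
  A^-10 * (d^3) = -A^-4 - 3*A^-8 - 3*A^-12 - A^-16
Summing the groups: <K> = -A^20 + A^16 - 2*A^12 + 3*A^8 - 3*A^4 + 4 - 2*A^-4 + 2*A^-8 - A^-12
Normalise by the writhe: (-A^3)^(-w) = (-A^3)^(4) = A^12, so f(A) = A^12 * <K> = -A^32 + A^28 - 2*A^24 + 3*A^20 - 3*A^16 + 4*A^12 - 2*A^8 + 2*A^4 - 1.
Substitute A = t^(-1/4), i.e. A^e → t^(-e/4): V(t) = -1 + 2*t^-1 - 2*t^-2 + 4*t^-3 - 3*t^-4 + 3*t^-5 - 2*t^-6 + t^-7 - t^-8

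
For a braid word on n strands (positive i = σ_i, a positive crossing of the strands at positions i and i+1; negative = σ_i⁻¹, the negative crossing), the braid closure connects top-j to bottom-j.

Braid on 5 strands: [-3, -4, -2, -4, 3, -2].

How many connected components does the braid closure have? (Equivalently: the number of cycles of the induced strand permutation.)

3

Derivation:
Track the strand permutation on 5 strands, starting from identity.
  step 1: s3^-1 swaps positions 3,4 -> [1 2 4 3 5]
  step 2: s4^-1 swaps positions 4,5 -> [1 2 4 5 3]
  step 3: s2^-1 swaps positions 2,3 -> [1 4 2 5 3]
  step 4: s4^-1 swaps positions 4,5 -> [1 4 2 3 5]
  step 5: s3 swaps positions 3,4 -> [1 4 3 2 5]
  step 6: s2^-1 swaps positions 2,3 -> [1 3 4 2 5]
Final permutation (position -> original strand): [1 3 4 2 5]
Closure components = cycle count of this permutation = 3.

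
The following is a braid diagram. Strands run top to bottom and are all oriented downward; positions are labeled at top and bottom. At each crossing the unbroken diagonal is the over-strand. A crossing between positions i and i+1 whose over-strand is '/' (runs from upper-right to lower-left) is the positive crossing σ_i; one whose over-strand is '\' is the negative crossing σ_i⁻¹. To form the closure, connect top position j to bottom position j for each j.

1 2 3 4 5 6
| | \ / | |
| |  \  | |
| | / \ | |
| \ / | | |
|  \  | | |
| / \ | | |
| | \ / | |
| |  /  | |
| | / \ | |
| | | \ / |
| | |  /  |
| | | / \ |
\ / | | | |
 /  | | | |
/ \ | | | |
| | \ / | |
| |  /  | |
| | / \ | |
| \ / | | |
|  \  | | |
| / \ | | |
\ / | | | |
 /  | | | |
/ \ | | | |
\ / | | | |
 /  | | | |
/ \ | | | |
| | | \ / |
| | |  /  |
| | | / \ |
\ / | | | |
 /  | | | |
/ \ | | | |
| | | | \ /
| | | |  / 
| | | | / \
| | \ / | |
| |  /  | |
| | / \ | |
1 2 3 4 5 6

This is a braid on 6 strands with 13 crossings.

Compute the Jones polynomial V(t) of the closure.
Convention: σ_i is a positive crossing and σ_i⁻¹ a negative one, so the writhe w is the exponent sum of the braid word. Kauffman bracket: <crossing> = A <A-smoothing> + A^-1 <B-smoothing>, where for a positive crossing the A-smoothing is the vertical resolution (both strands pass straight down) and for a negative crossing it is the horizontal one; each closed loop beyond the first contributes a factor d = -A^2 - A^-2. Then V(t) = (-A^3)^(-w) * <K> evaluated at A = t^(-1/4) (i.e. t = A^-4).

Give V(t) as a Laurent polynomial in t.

-t^9 + 3*t^8 - 4*t^7 + 5*t^6 - 6*t^5 + 5*t^4 - 4*t^3 + 3*t^2 - t + 1

Derivation:
Reading the diagram top to bottom ('/'-over between positions i,i+1 = s_i, '\'-over = s_i^-1): braid word = s3^-1 s2^-1 s3 s4 s1 s3 s2^-1 s1 s1 s4 s1 s5 s3.
The presented braid s3^-1 s2^-1 s3 s4 s1 s3 s2^-1 s1 s1 s4 s1 s5 s3 on 6 strands reduces by inverse Markov moves (closure unchanged at each step):
  Deconjugate: the word is γ·β·γ⁻¹ with γ = s3^-1 (prefix) and γ⁻¹ = s3 (suffix); strip both.
  Destabilize: the word has the form β·s5 where s5 occurs only as the final letter (β ∈ B_5); drop it and the last strand → 5 strands.
Reduced to β = s2^-1 s3 s4 s1 s3 s2^-1 s1 s1 s4 s1 on 5 strands, 10 crossings.
Compute on β:
Braid: s2^-1 s3 s4 s1 s3 s2^-1 s1 s1 s4 s1 on 5 strands, 10 crossings.
Writhe w = (#positive) - (#negative) = 8 - 2 = 6.
State-sum expansion of <K>. There are 2^10 = 1024 states.
Each crossing splits two ways (0=vertical, 1=horizontal). The state's weight is A^(#A-smoothings - #B-smoothings) * d^(loops - 1).
Tabulate the states by total A-exponent and number of loops L (A-exp: L × count):
  A^10: L=5 ×1
  A^8: L=4 ×10
  A^6: L=3 ×39, L=5 ×6
  A^4: L=2 ×68, L=4 ×51, L=6 ×1
  A^2: L=1 ×44, L=3 ×139, L=5 ×27
  A^0: L=2 ×126, L=4 ×118, L=6 ×8
  A^-2: L=1 ×11, L=3 ×140, L=5 ×58, L=7 ×1
  A^-4: L=2 ×19, L=4 ×85, L=6 ×16
  A^-6: L=3 ×15, L=5 ×28, L=7 ×2
  A^-8: L=4 ×6, L=6 ×4
  A^-10: L=5 ×1
Each group contributes A^e * Σ count * d^(L-1):
Powers of d = -A^2 - A^-2: d^2 = A^4 + 2 + A^-4; d^3 = -A^6 - 3*A^2 - 3*A^-2 - A^-6; d^4 = A^8 + 4*A^4 + 6 + 4*A^-4 + A^-8; d^5 = -A^10 - 5*A^6 - 10*A^2 - 10*A^-2 - 5*A^-6 - A^-10; d^6 = A^12 + 6*A^8 + 15*A^4 + 20 + 15*A^-4 + 6*A^-8 + A^-12.
  A^10 * (d^4) = A^18 + 4*A^14 + 6*A^10 + 4*A^6 + A^2
  A^8 * (10*d^3) = -10*A^14 - 30*A^10 - 30*A^6 - 10*A^2
  A^6 * (39*d^2 + 6*d^4) = 6*A^14 + 63*A^10 + 114*A^6 + 63*A^2 + 6*A^-2
  A^4 * (68*d + 51*d^3 + d^5) = -A^14 - 56*A^10 - 231*A^6 - 231*A^2 - 56*A^-2 - A^-6
  A^2 * (44 + 139*d^2 + 27*d^4) = 27*A^10 + 247*A^6 + 484*A^2 + 247*A^-2 + 27*A^-6
  A^0 * (126*d + 118*d^3 + 8*d^5) = -8*A^10 - 158*A^6 - 560*A^2 - 560*A^-2 - 158*A^-6 - 8*A^-10
  A^-2 * (11 + 140*d^2 + 58*d^4 + d^6) = A^10 + 64*A^6 + 387*A^2 + 659*A^-2 + 387*A^-6 + 64*A^-10 + A^-14
  A^-4 * (19*d + 85*d^3 + 16*d^5) = -16*A^6 - 165*A^2 - 434*A^-2 - 434*A^-6 - 165*A^-10 - 16*A^-14
  A^-6 * (15*d^2 + 28*d^4 + 2*d^6) = 2*A^6 + 40*A^2 + 157*A^-2 + 238*A^-6 + 157*A^-10 + 40*A^-14 + 2*A^-18
  A^-8 * (6*d^3 + 4*d^5) = -4*A^2 - 26*A^-2 - 58*A^-6 - 58*A^-10 - 26*A^-14 - 4*A^-18
  A^-10 * (d^4) = A^-2 + 4*A^-6 + 6*A^-10 + 4*A^-14 + A^-18
Summing the groups: <K> = A^18 - A^14 + 3*A^10 - 4*A^6 + 5*A^2 - 6*A^-2 + 5*A^-6 - 4*A^-10 + 3*A^-14 - A^-18
Normalise by the writhe: (-A^3)^(-w) = (-A^3)^(-6) = A^-18, so f(A) = A^-18 * <K> = 1 - A^-4 + 3*A^-8 - 4*A^-12 + 5*A^-16 - 6*A^-20 + 5*A^-24 - 4*A^-28 + 3*A^-32 - A^-36.
Substitute A = t^(-1/4), i.e. A^e → t^(-e/4): V(t) = -t^9 + 3*t^8 - 4*t^7 + 5*t^6 - 6*t^5 + 5*t^4 - 4*t^3 + 3*t^2 - t + 1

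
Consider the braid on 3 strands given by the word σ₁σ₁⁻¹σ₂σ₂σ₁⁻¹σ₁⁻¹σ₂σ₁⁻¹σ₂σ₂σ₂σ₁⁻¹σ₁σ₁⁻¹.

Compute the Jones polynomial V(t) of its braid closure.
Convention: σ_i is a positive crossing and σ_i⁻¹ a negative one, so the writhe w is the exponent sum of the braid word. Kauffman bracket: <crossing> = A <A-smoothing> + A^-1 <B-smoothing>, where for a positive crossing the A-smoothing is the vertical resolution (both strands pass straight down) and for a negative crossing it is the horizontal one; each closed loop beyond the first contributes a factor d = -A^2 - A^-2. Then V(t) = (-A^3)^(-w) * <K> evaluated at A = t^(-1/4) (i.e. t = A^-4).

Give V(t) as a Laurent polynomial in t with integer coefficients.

t^7 - 3*t^6 + 6*t^5 - 9*t^4 + 11*t^3 - 12*t^2 + 11*t - 8 + 6*t^-1 - 3*t^-2 + t^-3

Derivation:
The presented braid s1 s1^-1 s2 s2 s1^-1 s1^-1 s2 s1^-1 s2 s2 s2 s1^-1 s1 s1^-1 on 3 strands reduces by inverse Markov moves (closure unchanged at each step):
  Deconjugate: the word is γ·β·γ⁻¹ with γ = s1 s1^-1 (prefix) and γ⁻¹ = s1 s1^-1 (suffix); strip both.
Reduced to β = s2 s2 s1^-1 s1^-1 s2 s1^-1 s2 s2 s2 s1^-1 on 3 strands, 10 crossings.
Compute on β:
Braid: s2 s2 s1^-1 s1^-1 s2 s1^-1 s2 s2 s2 s1^-1 on 3 strands, 10 crossings.
Writhe w = (#positive) - (#negative) = 6 - 4 = 2.
Enumerate smoothing states for the bracket polynomial. There are 2^10 = 1024 states.
For each crossing: s=0 is the vertical smoothing, s=1 horizontal. Crossing k contributes A^(sign_k * (1 - 2*s_k)); loop factor d = -A^2 - A^-2.
Tabulate the states by total A-exponent and number of loops L (A-exp: L × count):
  A^10: L=5 ×1
  A^8: L=4 ×10
  A^6: L=3 ×41, L=5 ×4
  A^4: L=2 ×81, L=4 ×38, L=6 ×1
  A^2: L=1 ×71, L=3 ×117, L=5 ×22
  A^0: L=2 ×154, L=4 ×91, L=6 ×7
  A^-2: L=3 ×168, L=5 ×41, L=7 ×1
  A^-4: L=4 ×110, L=6 ×10
  A^-6: L=5 ×44, L=7 ×1
  A^-8: L=6 ×10
  A^-10: L=7 ×1
Each group contributes A^e * Σ count * d^(L-1):
Powers of d = -A^2 - A^-2: d^2 = A^4 + 2 + A^-4; d^3 = -A^6 - 3*A^2 - 3*A^-2 - A^-6; d^4 = A^8 + 4*A^4 + 6 + 4*A^-4 + A^-8; d^5 = -A^10 - 5*A^6 - 10*A^2 - 10*A^-2 - 5*A^-6 - A^-10; d^6 = A^12 + 6*A^8 + 15*A^4 + 20 + 15*A^-4 + 6*A^-8 + A^-12.
  A^10 * (d^4) = A^18 + 4*A^14 + 6*A^10 + 4*A^6 + A^2
  A^8 * (10*d^3) = -10*A^14 - 30*A^10 - 30*A^6 - 10*A^2
  A^6 * (41*d^2 + 4*d^4) = 4*A^14 + 57*A^10 + 106*A^6 + 57*A^2 + 4*A^-2
  A^4 * (81*d + 38*d^3 + d^5) = -A^14 - 43*A^10 - 205*A^6 - 205*A^2 - 43*A^-2 - A^-6
  A^2 * (71 + 117*d^2 + 22*d^4) = 22*A^10 + 205*A^6 + 437*A^2 + 205*A^-2 + 22*A^-6
  A^0 * (154*d + 91*d^3 + 7*d^5) = -7*A^10 - 126*A^6 - 497*A^2 - 497*A^-2 - 126*A^-6 - 7*A^-10
  A^-2 * (168*d^2 + 41*d^4 + d^6) = A^10 + 47*A^6 + 347*A^2 + 602*A^-2 + 347*A^-6 + 47*A^-10 + A^-14
  A^-4 * (110*d^3 + 10*d^5) = -10*A^6 - 160*A^2 - 430*A^-2 - 430*A^-6 - 160*A^-10 - 10*A^-14
  A^-6 * (44*d^4 + d^6) = A^6 + 50*A^2 + 191*A^-2 + 284*A^-6 + 191*A^-10 + 50*A^-14 + A^-18
  A^-8 * (10*d^5) = -10*A^2 - 50*A^-2 - 100*A^-6 - 100*A^-10 - 50*A^-14 - 10*A^-18
  A^-10 * (d^6) = A^2 + 6*A^-2 + 15*A^-6 + 20*A^-10 + 15*A^-14 + 6*A^-18 + A^-22
Summing the groups: <K> = A^18 - 3*A^14 + 6*A^10 - 8*A^6 + 11*A^2 - 12*A^-2 + 11*A^-6 - 9*A^-10 + 6*A^-14 - 3*A^-18 + A^-22
Normalise by the writhe: (-A^3)^(-w) = (-A^3)^(-2) = A^-6, so f(A) = A^-6 * <K> = A^12 - 3*A^8 + 6*A^4 - 8 + 11*A^-4 - 12*A^-8 + 11*A^-12 - 9*A^-16 + 6*A^-20 - 3*A^-24 + A^-28.
Substitute A = t^(-1/4), i.e. A^e → t^(-e/4): V(t) = t^7 - 3*t^6 + 6*t^5 - 9*t^4 + 11*t^3 - 12*t^2 + 11*t - 8 + 6*t^-1 - 3*t^-2 + t^-3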